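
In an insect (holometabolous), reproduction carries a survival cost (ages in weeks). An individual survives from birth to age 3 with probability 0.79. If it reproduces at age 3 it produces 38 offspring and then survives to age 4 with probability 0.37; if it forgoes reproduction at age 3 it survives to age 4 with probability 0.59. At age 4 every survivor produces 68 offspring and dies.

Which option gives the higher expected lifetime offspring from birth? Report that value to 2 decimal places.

49.90

breed at age 3: R₀ = 0.79 × (38 + 0.37 × 68) = 0.79 × 63.1600 = 49.8964
delay to age 4: R₀ = 0.79 × (0.59 × 68) = 0.79 × 40.1200 = 31.6948
Higher: breed at age 3 (49.8964).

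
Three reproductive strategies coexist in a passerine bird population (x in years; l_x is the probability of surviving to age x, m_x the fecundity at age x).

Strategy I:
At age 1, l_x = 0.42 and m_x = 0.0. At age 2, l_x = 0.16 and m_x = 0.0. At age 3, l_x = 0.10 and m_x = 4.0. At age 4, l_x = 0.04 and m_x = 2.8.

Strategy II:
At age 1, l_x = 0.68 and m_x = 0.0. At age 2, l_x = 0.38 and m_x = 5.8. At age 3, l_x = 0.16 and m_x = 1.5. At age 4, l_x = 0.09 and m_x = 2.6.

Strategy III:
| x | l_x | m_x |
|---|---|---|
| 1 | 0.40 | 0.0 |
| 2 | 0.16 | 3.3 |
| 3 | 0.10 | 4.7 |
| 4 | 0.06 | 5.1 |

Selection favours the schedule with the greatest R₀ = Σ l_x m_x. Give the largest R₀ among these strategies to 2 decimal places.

Strategy I: R₀ = 0.42×0.0 + 0.16×0.0 + 0.10×4.0 + 0.04×2.8 = 0.5120
Strategy II: R₀ = 0.68×0.0 + 0.38×5.8 + 0.16×1.5 + 0.09×2.6 = 2.6780
Strategy III: R₀ = 0.40×0.0 + 0.16×3.3 + 0.10×4.7 + 0.06×5.1 = 1.3040
Highest R₀: strategy II with 2.6780.

2.68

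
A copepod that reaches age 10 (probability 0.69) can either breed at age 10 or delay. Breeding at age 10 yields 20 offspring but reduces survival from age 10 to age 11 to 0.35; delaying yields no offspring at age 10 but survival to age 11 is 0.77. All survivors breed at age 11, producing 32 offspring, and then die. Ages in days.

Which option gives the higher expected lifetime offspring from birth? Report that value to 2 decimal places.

breed at age 10: R₀ = 0.69 × (20 + 0.35 × 32) = 0.69 × 31.2000 = 21.5280
delay to age 11: R₀ = 0.69 × (0.77 × 32) = 0.69 × 24.6400 = 17.0016
Higher: breed at age 10 (21.5280).

21.53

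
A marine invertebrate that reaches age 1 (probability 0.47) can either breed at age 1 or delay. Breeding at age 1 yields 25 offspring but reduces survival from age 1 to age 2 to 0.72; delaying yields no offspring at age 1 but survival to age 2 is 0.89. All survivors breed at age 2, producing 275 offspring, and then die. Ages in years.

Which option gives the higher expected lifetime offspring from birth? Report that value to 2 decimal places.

115.03

breed at age 1: R₀ = 0.47 × (25 + 0.72 × 275) = 0.47 × 223.0000 = 104.8100
delay to age 2: R₀ = 0.47 × (0.89 × 275) = 0.47 × 244.7500 = 115.0325
Higher: delay to age 2 (115.0325).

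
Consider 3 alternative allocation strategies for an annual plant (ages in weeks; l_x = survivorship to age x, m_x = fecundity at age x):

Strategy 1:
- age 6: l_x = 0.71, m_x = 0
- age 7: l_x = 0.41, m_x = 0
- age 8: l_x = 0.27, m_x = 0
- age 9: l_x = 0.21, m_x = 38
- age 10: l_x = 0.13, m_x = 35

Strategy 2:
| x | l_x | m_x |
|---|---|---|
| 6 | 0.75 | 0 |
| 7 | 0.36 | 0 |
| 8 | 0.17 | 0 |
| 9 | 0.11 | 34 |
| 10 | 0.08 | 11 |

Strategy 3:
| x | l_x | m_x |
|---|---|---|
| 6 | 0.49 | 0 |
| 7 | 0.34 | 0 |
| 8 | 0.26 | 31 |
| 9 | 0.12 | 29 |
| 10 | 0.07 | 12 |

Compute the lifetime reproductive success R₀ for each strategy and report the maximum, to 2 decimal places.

12.53

Strategy 1: R₀ = 0.71×0 + 0.41×0 + 0.27×0 + 0.21×38 + 0.13×35 = 12.5300
Strategy 2: R₀ = 0.75×0 + 0.36×0 + 0.17×0 + 0.11×34 + 0.08×11 = 4.6200
Strategy 3: R₀ = 0.49×0 + 0.34×0 + 0.26×31 + 0.12×29 + 0.07×12 = 12.3800
Highest R₀: strategy 1 with 12.5300.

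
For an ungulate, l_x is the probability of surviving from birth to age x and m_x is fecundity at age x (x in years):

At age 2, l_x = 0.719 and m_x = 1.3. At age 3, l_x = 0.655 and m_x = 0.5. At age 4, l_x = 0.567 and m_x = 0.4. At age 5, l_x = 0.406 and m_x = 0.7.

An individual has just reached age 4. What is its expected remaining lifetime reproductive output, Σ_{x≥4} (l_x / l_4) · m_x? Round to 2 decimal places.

0.90

l_4 = 0.567. Conditional survival from age 4 to x is l_x / l_4.
  x=4: (0.567/0.567) × 0.4 = 0.4000
  x=5: (0.406/0.567) × 0.7 = 0.5012
Sum = 0.4000 + 0.5012 = 0.9012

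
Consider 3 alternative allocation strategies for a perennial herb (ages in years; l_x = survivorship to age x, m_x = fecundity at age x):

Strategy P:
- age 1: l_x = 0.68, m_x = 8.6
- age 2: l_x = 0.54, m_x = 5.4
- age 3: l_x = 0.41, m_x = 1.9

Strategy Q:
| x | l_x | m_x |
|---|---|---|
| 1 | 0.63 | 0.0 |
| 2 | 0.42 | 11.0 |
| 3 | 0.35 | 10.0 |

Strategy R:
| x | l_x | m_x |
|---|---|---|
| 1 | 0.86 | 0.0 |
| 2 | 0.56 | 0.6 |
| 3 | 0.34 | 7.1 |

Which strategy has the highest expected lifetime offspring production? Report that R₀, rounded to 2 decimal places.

Strategy P: R₀ = 0.68×8.6 + 0.54×5.4 + 0.41×1.9 = 9.5430
Strategy Q: R₀ = 0.63×0.0 + 0.42×11.0 + 0.35×10.0 = 8.1200
Strategy R: R₀ = 0.86×0.0 + 0.56×0.6 + 0.34×7.1 = 2.7500
Highest R₀: strategy P with 9.5430.

9.54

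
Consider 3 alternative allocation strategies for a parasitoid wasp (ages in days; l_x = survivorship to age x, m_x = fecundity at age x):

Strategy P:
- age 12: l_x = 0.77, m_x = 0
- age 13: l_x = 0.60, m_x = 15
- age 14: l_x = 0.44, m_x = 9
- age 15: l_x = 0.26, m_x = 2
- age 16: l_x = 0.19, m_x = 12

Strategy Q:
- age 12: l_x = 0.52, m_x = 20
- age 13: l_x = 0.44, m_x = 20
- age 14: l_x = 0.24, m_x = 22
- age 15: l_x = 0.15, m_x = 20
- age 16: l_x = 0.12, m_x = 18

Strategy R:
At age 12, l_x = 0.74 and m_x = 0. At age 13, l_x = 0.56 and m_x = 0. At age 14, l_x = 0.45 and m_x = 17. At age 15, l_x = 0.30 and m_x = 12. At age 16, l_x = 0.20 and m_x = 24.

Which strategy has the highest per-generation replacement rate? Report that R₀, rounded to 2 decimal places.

Strategy P: R₀ = 0.77×0 + 0.60×15 + 0.44×9 + 0.26×2 + 0.19×12 = 15.7600
Strategy Q: R₀ = 0.52×20 + 0.44×20 + 0.24×22 + 0.15×20 + 0.12×18 = 29.6400
Strategy R: R₀ = 0.74×0 + 0.56×0 + 0.45×17 + 0.30×12 + 0.20×24 = 16.0500
Highest R₀: strategy Q with 29.6400.

29.64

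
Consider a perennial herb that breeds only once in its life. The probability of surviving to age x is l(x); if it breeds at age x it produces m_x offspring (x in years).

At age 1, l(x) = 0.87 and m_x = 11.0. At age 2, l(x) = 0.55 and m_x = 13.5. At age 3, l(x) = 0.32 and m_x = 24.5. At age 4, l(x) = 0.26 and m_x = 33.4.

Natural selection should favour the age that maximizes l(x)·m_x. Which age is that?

1

Expected offspring if breeding at age x = l(x) × m_x:
  age 1: 0.87 × 11.0 = 9.570
  age 2: 0.55 × 13.5 = 7.425
  age 3: 0.32 × 24.5 = 7.840
  age 4: 0.26 × 33.4 = 8.684
Maximum at age 1 (9.570).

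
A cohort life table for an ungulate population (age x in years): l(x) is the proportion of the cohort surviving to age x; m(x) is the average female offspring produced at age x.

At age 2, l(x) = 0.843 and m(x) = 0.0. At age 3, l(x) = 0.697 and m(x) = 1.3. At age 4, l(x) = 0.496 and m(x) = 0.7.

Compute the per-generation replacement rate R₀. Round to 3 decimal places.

1.253

R₀ = Σ l(x) m(x):
  age 2: 0.843 × 0.0 = 0.0000
  age 3: 0.697 × 1.3 = 0.9061
  age 4: 0.496 × 0.7 = 0.3472
R₀ = 0.0000 + 0.9061 + 0.3472 = 1.2533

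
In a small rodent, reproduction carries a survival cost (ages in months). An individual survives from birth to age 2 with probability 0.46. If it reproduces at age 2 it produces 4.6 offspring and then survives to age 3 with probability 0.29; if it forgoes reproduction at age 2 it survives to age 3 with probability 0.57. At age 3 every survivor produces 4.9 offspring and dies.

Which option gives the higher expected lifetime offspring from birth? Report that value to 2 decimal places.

breed at age 2: R₀ = 0.46 × (4.6 + 0.29 × 4.9) = 0.46 × 6.0210 = 2.7697
delay to age 3: R₀ = 0.46 × (0.57 × 4.9) = 0.46 × 2.7930 = 1.2848
Higher: breed at age 2 (2.7697).

2.77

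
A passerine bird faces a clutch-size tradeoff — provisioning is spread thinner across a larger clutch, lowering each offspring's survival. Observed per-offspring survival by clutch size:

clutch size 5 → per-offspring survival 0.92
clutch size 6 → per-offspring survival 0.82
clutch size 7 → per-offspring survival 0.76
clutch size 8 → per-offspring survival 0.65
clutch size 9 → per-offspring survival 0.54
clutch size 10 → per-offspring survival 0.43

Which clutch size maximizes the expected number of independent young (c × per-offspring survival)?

7

Expected independent young = c × s(c):
  c=5: 5 × 0.92 = 4.600
  c=6: 6 × 0.82 = 4.920
  c=7: 7 × 0.76 = 5.320
  c=8: 8 × 0.65 = 5.200
  c=9: 9 × 0.54 = 4.860
  c=10: 10 × 0.43 = 4.300
Maximum at c = 7 (5.320 independent young).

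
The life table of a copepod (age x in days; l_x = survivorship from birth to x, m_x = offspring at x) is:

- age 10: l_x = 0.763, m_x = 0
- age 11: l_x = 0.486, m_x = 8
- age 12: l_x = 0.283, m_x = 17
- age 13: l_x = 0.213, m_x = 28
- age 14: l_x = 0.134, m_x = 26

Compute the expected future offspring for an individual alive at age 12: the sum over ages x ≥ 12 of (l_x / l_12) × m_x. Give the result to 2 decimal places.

50.39

l_12 = 0.283. Conditional survival from age 12 to x is l_x / l_12.
  x=12: (0.283/0.283) × 17 = 17.0000
  x=13: (0.213/0.283) × 28 = 21.0742
  x=14: (0.134/0.283) × 26 = 12.3110
Sum = 17.0000 + 21.0742 + 12.3110 = 50.3852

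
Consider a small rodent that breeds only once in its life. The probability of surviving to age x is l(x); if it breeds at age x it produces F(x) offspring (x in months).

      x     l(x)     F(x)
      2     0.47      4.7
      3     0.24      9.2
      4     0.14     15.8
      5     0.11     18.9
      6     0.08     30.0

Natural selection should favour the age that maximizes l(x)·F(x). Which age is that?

6

Expected offspring if breeding at age x = l(x) × F(x):
  age 2: 0.47 × 4.7 = 2.209
  age 3: 0.24 × 9.2 = 2.208
  age 4: 0.14 × 15.8 = 2.212
  age 5: 0.11 × 18.9 = 2.079
  age 6: 0.08 × 30.0 = 2.400
Maximum at age 6 (2.400).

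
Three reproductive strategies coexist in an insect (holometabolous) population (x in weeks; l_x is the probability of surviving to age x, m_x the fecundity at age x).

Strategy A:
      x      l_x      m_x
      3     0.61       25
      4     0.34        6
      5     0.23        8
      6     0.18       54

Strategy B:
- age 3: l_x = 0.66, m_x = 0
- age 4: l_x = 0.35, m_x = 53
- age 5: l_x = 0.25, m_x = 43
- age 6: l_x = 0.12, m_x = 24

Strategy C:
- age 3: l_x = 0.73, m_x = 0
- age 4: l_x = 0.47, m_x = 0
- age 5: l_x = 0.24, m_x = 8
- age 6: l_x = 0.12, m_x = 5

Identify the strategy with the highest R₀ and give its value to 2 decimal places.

Strategy A: R₀ = 0.61×25 + 0.34×6 + 0.23×8 + 0.18×54 = 28.8500
Strategy B: R₀ = 0.66×0 + 0.35×53 + 0.25×43 + 0.12×24 = 32.1800
Strategy C: R₀ = 0.73×0 + 0.47×0 + 0.24×8 + 0.12×5 = 2.5200
Highest R₀: strategy B with 32.1800.

32.18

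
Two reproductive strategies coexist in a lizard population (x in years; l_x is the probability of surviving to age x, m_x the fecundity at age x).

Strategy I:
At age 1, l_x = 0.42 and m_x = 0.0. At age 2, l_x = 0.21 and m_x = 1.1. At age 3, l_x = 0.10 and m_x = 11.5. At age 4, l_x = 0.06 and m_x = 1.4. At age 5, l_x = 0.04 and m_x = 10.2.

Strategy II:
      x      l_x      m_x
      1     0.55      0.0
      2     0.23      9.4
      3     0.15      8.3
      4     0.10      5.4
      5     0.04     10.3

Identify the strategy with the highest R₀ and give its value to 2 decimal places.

Strategy I: R₀ = 0.42×0.0 + 0.21×1.1 + 0.10×11.5 + 0.06×1.4 + 0.04×10.2 = 1.8730
Strategy II: R₀ = 0.55×0.0 + 0.23×9.4 + 0.15×8.3 + 0.10×5.4 + 0.04×10.3 = 4.3590
Highest R₀: strategy II with 4.3590.

4.36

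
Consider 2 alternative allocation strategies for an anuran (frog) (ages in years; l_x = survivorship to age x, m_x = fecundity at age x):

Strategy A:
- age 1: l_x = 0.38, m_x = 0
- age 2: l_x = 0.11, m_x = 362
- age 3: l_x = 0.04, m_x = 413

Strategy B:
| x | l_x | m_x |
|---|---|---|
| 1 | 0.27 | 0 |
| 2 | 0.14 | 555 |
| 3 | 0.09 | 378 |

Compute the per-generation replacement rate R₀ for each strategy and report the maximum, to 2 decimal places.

Strategy A: R₀ = 0.38×0 + 0.11×362 + 0.04×413 = 56.3400
Strategy B: R₀ = 0.27×0 + 0.14×555 + 0.09×378 = 111.7200
Highest R₀: strategy B with 111.7200.

111.72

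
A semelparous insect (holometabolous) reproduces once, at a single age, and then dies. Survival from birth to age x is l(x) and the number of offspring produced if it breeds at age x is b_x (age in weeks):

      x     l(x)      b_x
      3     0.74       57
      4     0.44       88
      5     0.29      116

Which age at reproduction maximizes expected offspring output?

3

Expected offspring if breeding at age x = l(x) × b_x:
  age 3: 0.74 × 57 = 42.180
  age 4: 0.44 × 88 = 38.720
  age 5: 0.29 × 116 = 33.640
Maximum at age 3 (42.180).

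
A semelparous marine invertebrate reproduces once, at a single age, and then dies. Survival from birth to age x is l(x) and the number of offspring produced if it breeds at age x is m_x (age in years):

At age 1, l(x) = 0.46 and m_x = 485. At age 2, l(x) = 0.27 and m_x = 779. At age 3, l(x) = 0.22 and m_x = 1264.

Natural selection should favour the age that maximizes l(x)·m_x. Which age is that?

3

Expected offspring if breeding at age x = l(x) × m_x:
  age 1: 0.46 × 485 = 223.100
  age 2: 0.27 × 779 = 210.330
  age 3: 0.22 × 1264 = 278.080
Maximum at age 3 (278.080).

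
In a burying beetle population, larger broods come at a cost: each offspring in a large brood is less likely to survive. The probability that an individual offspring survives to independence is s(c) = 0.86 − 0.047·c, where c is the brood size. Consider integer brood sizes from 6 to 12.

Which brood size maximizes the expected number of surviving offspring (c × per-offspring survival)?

9

Expected surviving offspring = c × s(c):
  c=6: 6 × 0.578 = 3.468
  c=7: 7 × 0.531 = 3.717
  c=8: 8 × 0.484 = 3.872
  c=9: 9 × 0.437 = 3.933
  c=10: 10 × 0.390 = 3.900
  c=11: 11 × 0.343 = 3.773
  c=12: 12 × 0.296 = 3.552
Maximum at c = 9 (3.933 surviving offspring).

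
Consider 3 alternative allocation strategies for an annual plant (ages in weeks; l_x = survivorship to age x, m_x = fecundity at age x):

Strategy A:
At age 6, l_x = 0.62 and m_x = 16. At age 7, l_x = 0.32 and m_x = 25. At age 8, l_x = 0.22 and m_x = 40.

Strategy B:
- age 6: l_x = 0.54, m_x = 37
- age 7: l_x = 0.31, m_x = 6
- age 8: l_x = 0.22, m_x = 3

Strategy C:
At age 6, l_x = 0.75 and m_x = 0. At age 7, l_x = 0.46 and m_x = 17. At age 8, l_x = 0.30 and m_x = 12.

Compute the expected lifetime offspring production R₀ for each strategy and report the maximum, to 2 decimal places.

Strategy A: R₀ = 0.62×16 + 0.32×25 + 0.22×40 = 26.7200
Strategy B: R₀ = 0.54×37 + 0.31×6 + 0.22×3 = 22.5000
Strategy C: R₀ = 0.75×0 + 0.46×17 + 0.30×12 = 11.4200
Highest R₀: strategy A with 26.7200.

26.72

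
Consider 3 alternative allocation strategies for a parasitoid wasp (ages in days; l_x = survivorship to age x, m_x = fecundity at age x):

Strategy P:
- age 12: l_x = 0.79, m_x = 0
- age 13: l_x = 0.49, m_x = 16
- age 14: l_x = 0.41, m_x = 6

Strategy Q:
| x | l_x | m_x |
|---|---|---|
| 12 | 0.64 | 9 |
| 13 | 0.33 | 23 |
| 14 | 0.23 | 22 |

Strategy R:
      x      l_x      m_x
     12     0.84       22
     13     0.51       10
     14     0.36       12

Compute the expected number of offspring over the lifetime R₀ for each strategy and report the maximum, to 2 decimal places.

Strategy P: R₀ = 0.79×0 + 0.49×16 + 0.41×6 = 10.3000
Strategy Q: R₀ = 0.64×9 + 0.33×23 + 0.23×22 = 18.4100
Strategy R: R₀ = 0.84×22 + 0.51×10 + 0.36×12 = 27.9000
Highest R₀: strategy R with 27.9000.

27.90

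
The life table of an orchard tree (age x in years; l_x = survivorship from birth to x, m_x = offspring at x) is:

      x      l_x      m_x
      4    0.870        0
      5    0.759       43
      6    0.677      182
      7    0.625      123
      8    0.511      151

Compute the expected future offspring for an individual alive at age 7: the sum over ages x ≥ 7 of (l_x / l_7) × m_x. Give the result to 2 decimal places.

246.46

l_7 = 0.625. Conditional survival from age 7 to x is l_x / l_7.
  x=7: (0.625/0.625) × 123 = 123.0000
  x=8: (0.511/0.625) × 151 = 123.4576
Sum = 123.0000 + 123.4576 = 246.4576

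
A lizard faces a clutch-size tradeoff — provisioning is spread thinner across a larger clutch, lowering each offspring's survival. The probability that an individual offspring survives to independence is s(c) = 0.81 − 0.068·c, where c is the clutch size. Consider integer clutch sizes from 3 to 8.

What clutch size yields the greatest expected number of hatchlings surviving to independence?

Expected hatchlings surviving to independence = c × s(c):
  c=3: 3 × 0.606 = 1.818
  c=4: 4 × 0.538 = 2.152
  c=5: 5 × 0.470 = 2.350
  c=6: 6 × 0.402 = 2.412
  c=7: 7 × 0.334 = 2.338
  c=8: 8 × 0.266 = 2.128
Maximum at c = 6 (2.412 hatchlings surviving to independence).

6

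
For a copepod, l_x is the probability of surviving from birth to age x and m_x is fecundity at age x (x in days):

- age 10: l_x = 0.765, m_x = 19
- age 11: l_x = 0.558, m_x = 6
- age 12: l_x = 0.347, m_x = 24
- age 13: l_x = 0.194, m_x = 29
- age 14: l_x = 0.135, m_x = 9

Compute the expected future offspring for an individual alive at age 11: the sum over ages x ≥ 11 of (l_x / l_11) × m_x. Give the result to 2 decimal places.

33.18

l_11 = 0.558. Conditional survival from age 11 to x is l_x / l_11.
  x=11: (0.558/0.558) × 6 = 6.0000
  x=12: (0.347/0.558) × 24 = 14.9247
  x=13: (0.194/0.558) × 29 = 10.0824
  x=14: (0.135/0.558) × 9 = 2.1774
Sum = 6.0000 + 14.9247 + 10.0824 + 2.1774 = 33.1846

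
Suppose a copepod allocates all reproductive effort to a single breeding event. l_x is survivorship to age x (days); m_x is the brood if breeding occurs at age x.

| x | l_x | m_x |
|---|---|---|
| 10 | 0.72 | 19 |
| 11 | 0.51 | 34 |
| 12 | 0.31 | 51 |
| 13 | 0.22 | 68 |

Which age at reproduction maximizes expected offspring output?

Expected offspring if breeding at age x = l_x × m_x:
  age 10: 0.72 × 19 = 13.680
  age 11: 0.51 × 34 = 17.340
  age 12: 0.31 × 51 = 15.810
  age 13: 0.22 × 68 = 14.960
Maximum at age 11 (17.340).

11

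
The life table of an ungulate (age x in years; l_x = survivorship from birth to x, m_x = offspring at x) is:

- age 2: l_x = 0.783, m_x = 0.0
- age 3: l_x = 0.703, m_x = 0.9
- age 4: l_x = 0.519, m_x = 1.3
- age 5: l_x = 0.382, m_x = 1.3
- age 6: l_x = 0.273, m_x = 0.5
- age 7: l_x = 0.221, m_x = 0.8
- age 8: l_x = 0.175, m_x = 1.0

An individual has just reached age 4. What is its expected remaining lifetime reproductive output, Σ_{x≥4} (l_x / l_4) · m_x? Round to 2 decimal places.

l_4 = 0.519. Conditional survival from age 4 to x is l_x / l_4.
  x=4: (0.519/0.519) × 1.3 = 1.3000
  x=5: (0.382/0.519) × 1.3 = 0.9568
  x=6: (0.273/0.519) × 0.5 = 0.2630
  x=7: (0.221/0.519) × 0.8 = 0.3407
  x=8: (0.175/0.519) × 1.0 = 0.3372
Sum = 1.3000 + 0.9568 + 0.2630 + 0.3407 + 0.3372 = 3.1977

3.20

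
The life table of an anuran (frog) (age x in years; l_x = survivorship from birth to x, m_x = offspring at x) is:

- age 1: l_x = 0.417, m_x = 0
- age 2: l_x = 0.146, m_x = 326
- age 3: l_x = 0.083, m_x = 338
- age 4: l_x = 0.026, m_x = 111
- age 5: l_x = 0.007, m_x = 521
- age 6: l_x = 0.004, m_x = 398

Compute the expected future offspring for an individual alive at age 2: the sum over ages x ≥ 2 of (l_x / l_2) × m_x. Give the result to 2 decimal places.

l_2 = 0.146. Conditional survival from age 2 to x is l_x / l_2.
  x=2: (0.146/0.146) × 326 = 326.0000
  x=3: (0.083/0.146) × 338 = 192.1507
  x=4: (0.026/0.146) × 111 = 19.7671
  x=5: (0.007/0.146) × 521 = 24.9795
  x=6: (0.004/0.146) × 398 = 10.9041
Sum = 326.0000 + 192.1507 + 19.7671 + 24.9795 + 10.9041 = 573.8014

573.80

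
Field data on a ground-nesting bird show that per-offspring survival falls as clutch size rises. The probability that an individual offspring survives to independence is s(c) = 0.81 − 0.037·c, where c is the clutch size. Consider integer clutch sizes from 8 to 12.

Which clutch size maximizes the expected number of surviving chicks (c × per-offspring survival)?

Expected surviving chicks = c × s(c):
  c=8: 8 × 0.514 = 4.112
  c=9: 9 × 0.477 = 4.293
  c=10: 10 × 0.440 = 4.400
  c=11: 11 × 0.403 = 4.433
  c=12: 12 × 0.366 = 4.392
Maximum at c = 11 (4.433 surviving chicks).

11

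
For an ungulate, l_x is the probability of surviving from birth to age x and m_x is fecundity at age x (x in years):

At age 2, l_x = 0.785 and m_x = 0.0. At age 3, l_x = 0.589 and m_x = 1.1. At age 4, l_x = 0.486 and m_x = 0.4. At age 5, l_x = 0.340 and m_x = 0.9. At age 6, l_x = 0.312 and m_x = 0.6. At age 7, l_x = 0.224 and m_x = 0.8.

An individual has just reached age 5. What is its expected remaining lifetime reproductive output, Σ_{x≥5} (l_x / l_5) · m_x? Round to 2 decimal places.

1.98

l_5 = 0.340. Conditional survival from age 5 to x is l_x / l_5.
  x=5: (0.340/0.340) × 0.9 = 0.9000
  x=6: (0.312/0.340) × 0.6 = 0.5506
  x=7: (0.224/0.340) × 0.8 = 0.5271
Sum = 0.9000 + 0.5506 + 0.5271 = 1.9776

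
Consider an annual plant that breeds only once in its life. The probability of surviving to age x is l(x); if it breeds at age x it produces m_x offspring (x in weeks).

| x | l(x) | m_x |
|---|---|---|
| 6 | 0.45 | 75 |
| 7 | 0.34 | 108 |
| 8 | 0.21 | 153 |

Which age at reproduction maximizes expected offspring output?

Expected offspring if breeding at age x = l(x) × m_x:
  age 6: 0.45 × 75 = 33.750
  age 7: 0.34 × 108 = 36.720
  age 8: 0.21 × 153 = 32.130
Maximum at age 7 (36.720).

7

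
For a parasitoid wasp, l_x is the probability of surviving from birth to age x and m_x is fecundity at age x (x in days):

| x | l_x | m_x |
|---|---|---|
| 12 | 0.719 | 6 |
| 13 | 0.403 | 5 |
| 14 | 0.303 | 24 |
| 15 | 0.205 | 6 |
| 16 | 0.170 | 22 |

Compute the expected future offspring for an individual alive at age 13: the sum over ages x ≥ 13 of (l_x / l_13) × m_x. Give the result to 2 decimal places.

l_13 = 0.403. Conditional survival from age 13 to x is l_x / l_13.
  x=13: (0.403/0.403) × 5 = 5.0000
  x=14: (0.303/0.403) × 24 = 18.0447
  x=15: (0.205/0.403) × 6 = 3.0521
  x=16: (0.170/0.403) × 22 = 9.2804
Sum = 5.0000 + 18.0447 + 3.0521 + 9.2804 = 35.3772

35.38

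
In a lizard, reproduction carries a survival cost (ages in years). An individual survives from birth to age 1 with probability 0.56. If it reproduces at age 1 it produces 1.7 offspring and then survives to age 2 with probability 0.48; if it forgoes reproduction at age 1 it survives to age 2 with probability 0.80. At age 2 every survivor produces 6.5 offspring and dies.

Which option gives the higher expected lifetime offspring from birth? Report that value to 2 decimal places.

breed at age 1: R₀ = 0.56 × (1.7 + 0.48 × 6.5) = 0.56 × 4.8200 = 2.6992
delay to age 2: R₀ = 0.56 × (0.80 × 6.5) = 0.56 × 5.2000 = 2.9120
Higher: delay to age 2 (2.9120).

2.91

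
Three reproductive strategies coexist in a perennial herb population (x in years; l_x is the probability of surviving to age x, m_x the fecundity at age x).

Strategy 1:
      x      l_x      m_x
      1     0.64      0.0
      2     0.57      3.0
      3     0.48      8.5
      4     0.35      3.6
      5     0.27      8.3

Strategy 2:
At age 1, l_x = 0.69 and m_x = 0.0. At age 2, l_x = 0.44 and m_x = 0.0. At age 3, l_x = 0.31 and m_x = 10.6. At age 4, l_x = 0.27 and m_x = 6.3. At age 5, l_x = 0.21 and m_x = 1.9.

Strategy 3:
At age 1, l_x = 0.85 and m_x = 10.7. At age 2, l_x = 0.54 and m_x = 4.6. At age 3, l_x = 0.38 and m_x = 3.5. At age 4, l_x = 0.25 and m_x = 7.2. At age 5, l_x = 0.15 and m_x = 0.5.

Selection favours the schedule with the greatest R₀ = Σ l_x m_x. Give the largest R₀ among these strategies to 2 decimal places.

Strategy 1: R₀ = 0.64×0.0 + 0.57×3.0 + 0.48×8.5 + 0.35×3.6 + 0.27×8.3 = 9.2910
Strategy 2: R₀ = 0.69×0.0 + 0.44×0.0 + 0.31×10.6 + 0.27×6.3 + 0.21×1.9 = 5.3860
Strategy 3: R₀ = 0.85×10.7 + 0.54×4.6 + 0.38×3.5 + 0.25×7.2 + 0.15×0.5 = 14.7840
Highest R₀: strategy 3 with 14.7840.

14.78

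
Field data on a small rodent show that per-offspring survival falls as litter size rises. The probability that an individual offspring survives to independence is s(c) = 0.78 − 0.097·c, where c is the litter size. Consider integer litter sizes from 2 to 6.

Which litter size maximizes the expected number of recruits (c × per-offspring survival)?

4

Expected recruits = c × s(c):
  c=2: 2 × 0.586 = 1.172
  c=3: 3 × 0.489 = 1.467
  c=4: 4 × 0.392 = 1.568
  c=5: 5 × 0.295 = 1.475
  c=6: 6 × 0.198 = 1.188
Maximum at c = 4 (1.568 recruits).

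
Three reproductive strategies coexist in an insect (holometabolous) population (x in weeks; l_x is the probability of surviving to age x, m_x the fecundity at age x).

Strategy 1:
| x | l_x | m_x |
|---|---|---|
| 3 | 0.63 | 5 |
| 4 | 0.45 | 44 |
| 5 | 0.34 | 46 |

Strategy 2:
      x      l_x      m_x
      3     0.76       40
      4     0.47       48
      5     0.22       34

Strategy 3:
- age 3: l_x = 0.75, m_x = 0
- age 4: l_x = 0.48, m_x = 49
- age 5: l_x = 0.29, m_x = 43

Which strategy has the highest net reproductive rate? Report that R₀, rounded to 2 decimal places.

Strategy 1: R₀ = 0.63×5 + 0.45×44 + 0.34×46 = 38.5900
Strategy 2: R₀ = 0.76×40 + 0.47×48 + 0.22×34 = 60.4400
Strategy 3: R₀ = 0.75×0 + 0.48×49 + 0.29×43 = 35.9900
Highest R₀: strategy 2 with 60.4400.

60.44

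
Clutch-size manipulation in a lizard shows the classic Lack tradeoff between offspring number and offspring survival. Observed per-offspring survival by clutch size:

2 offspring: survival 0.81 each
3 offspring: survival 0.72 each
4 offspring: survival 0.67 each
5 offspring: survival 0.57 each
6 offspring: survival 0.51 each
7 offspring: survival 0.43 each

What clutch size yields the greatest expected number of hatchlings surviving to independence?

6

Expected hatchlings surviving to independence = c × s(c):
  c=2: 2 × 0.81 = 1.620
  c=3: 3 × 0.72 = 2.160
  c=4: 4 × 0.67 = 2.680
  c=5: 5 × 0.57 = 2.850
  c=6: 6 × 0.51 = 3.060
  c=7: 7 × 0.43 = 3.010
Maximum at c = 6 (3.060 hatchlings surviving to independence).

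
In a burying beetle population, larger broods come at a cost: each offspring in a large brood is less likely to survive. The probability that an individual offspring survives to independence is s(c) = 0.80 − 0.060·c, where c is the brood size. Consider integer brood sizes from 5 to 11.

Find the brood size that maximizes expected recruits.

Expected recruits = c × s(c):
  c=5: 5 × 0.500 = 2.500
  c=6: 6 × 0.440 = 2.640
  c=7: 7 × 0.380 = 2.660
  c=8: 8 × 0.320 = 2.560
  c=9: 9 × 0.260 = 2.340
  c=10: 10 × 0.200 = 2.000
  c=11: 11 × 0.140 = 1.540
Maximum at c = 7 (2.660 recruits).

7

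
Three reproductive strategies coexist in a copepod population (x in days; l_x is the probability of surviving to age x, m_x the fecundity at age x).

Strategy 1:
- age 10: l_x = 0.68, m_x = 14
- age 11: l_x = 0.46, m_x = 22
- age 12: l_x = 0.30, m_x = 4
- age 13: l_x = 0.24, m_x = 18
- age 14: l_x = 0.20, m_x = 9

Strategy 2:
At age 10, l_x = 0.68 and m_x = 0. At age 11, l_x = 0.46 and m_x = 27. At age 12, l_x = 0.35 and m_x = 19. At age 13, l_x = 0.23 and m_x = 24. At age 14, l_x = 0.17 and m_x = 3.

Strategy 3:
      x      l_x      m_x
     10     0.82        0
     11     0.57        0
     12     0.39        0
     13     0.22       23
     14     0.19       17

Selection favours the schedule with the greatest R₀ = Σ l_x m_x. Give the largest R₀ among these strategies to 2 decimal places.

26.96

Strategy 1: R₀ = 0.68×14 + 0.46×22 + 0.30×4 + 0.24×18 + 0.20×9 = 26.9600
Strategy 2: R₀ = 0.68×0 + 0.46×27 + 0.35×19 + 0.23×24 + 0.17×3 = 25.1000
Strategy 3: R₀ = 0.82×0 + 0.57×0 + 0.39×0 + 0.22×23 + 0.19×17 = 8.2900
Highest R₀: strategy 1 with 26.9600.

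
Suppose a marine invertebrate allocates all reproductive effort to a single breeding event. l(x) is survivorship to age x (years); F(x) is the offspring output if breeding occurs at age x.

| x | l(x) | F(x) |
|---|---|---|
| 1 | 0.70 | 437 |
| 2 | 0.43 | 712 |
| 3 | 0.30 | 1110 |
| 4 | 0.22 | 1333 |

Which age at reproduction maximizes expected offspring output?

Expected offspring if breeding at age x = l(x) × F(x):
  age 1: 0.70 × 437 = 305.900
  age 2: 0.43 × 712 = 306.160
  age 3: 0.30 × 1110 = 333.000
  age 4: 0.22 × 1333 = 293.260
Maximum at age 3 (333.000).

3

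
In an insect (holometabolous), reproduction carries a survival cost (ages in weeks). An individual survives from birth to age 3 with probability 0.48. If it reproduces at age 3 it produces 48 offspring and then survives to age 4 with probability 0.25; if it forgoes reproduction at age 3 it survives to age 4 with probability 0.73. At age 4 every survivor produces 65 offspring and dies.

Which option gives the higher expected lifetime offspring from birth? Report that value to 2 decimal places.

30.84

breed at age 3: R₀ = 0.48 × (48 + 0.25 × 65) = 0.48 × 64.2500 = 30.8400
delay to age 4: R₀ = 0.48 × (0.73 × 65) = 0.48 × 47.4500 = 22.7760
Higher: breed at age 3 (30.8400).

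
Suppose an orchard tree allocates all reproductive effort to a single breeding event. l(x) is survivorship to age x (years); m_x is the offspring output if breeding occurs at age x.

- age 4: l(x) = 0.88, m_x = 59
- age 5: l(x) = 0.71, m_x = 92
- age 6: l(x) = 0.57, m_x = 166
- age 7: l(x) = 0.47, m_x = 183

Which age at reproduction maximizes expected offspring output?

6

Expected offspring if breeding at age x = l(x) × m_x:
  age 4: 0.88 × 59 = 51.920
  age 5: 0.71 × 92 = 65.320
  age 6: 0.57 × 166 = 94.620
  age 7: 0.47 × 183 = 86.010
Maximum at age 6 (94.620).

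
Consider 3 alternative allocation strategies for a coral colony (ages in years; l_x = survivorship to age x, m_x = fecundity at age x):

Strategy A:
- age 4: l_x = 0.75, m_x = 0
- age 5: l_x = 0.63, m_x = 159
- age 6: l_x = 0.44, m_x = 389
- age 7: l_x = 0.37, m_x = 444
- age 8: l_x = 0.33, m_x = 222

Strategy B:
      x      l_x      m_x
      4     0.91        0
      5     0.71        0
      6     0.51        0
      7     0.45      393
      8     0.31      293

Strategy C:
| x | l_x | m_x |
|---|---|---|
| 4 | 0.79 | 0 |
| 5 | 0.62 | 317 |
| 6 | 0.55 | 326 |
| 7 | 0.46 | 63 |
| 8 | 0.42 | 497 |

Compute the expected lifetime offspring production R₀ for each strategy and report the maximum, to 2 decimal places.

Strategy A: R₀ = 0.75×0 + 0.63×159 + 0.44×389 + 0.37×444 + 0.33×222 = 508.8700
Strategy B: R₀ = 0.91×0 + 0.71×0 + 0.51×0 + 0.45×393 + 0.31×293 = 267.6800
Strategy C: R₀ = 0.79×0 + 0.62×317 + 0.55×326 + 0.46×63 + 0.42×497 = 613.5600
Highest R₀: strategy C with 613.5600.

613.56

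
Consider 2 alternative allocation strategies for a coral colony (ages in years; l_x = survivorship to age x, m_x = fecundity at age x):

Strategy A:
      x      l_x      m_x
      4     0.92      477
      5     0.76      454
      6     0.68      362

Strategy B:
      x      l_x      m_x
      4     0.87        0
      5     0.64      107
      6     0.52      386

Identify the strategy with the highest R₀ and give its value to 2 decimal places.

1030.04

Strategy A: R₀ = 0.92×477 + 0.76×454 + 0.68×362 = 1030.0400
Strategy B: R₀ = 0.87×0 + 0.64×107 + 0.52×386 = 269.2000
Highest R₀: strategy A with 1030.0400.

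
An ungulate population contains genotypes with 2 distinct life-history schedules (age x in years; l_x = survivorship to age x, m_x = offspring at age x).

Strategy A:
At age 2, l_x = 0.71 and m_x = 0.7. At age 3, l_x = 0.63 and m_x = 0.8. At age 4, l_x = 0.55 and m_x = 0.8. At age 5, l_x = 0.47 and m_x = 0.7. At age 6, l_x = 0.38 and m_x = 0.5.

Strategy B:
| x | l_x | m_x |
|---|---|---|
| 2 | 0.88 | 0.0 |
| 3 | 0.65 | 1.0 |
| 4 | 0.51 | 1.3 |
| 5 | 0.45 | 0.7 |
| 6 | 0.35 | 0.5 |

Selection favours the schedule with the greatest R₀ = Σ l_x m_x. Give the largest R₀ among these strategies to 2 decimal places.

Strategy A: R₀ = 0.71×0.7 + 0.63×0.8 + 0.55×0.8 + 0.47×0.7 + 0.38×0.5 = 1.9600
Strategy B: R₀ = 0.88×0.0 + 0.65×1.0 + 0.51×1.3 + 0.45×0.7 + 0.35×0.5 = 1.8030
Highest R₀: strategy A with 1.9600.

1.96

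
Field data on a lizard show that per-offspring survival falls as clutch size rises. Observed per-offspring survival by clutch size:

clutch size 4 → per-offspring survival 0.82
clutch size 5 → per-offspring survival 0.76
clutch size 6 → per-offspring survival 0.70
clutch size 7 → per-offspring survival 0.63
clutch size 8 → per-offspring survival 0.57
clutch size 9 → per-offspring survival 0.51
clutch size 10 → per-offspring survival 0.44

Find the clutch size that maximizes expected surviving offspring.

9

Expected surviving offspring = c × s(c):
  c=4: 4 × 0.82 = 3.280
  c=5: 5 × 0.76 = 3.800
  c=6: 6 × 0.70 = 4.200
  c=7: 7 × 0.63 = 4.410
  c=8: 8 × 0.57 = 4.560
  c=9: 9 × 0.51 = 4.590
  c=10: 10 × 0.44 = 4.400
Maximum at c = 9 (4.590 surviving offspring).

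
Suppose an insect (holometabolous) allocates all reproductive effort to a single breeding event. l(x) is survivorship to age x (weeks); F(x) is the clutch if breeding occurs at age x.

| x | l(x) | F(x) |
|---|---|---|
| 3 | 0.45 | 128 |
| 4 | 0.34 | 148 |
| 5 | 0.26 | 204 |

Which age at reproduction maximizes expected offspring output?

3

Expected offspring if breeding at age x = l(x) × F(x):
  age 3: 0.45 × 128 = 57.600
  age 4: 0.34 × 148 = 50.320
  age 5: 0.26 × 204 = 53.040
Maximum at age 3 (57.600).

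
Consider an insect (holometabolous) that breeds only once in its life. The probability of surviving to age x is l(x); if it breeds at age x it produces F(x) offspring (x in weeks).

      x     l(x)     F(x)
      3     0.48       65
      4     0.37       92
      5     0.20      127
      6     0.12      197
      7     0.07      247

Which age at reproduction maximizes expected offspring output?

4

Expected offspring if breeding at age x = l(x) × F(x):
  age 3: 0.48 × 65 = 31.200
  age 4: 0.37 × 92 = 34.040
  age 5: 0.20 × 127 = 25.400
  age 6: 0.12 × 197 = 23.640
  age 7: 0.07 × 247 = 17.290
Maximum at age 4 (34.040).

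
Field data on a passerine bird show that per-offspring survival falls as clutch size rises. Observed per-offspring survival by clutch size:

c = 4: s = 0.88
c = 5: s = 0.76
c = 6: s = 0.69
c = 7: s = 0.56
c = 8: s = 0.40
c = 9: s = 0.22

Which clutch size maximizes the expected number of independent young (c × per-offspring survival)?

6

Expected independent young = c × s(c):
  c=4: 4 × 0.88 = 3.520
  c=5: 5 × 0.76 = 3.800
  c=6: 6 × 0.69 = 4.140
  c=7: 7 × 0.56 = 3.920
  c=8: 8 × 0.40 = 3.200
  c=9: 9 × 0.22 = 1.980
Maximum at c = 6 (4.140 independent young).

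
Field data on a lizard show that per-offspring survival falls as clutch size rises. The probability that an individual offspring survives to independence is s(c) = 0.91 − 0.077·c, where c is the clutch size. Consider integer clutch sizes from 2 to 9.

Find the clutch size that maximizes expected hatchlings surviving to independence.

6

Expected hatchlings surviving to independence = c × s(c):
  c=2: 2 × 0.756 = 1.512
  c=3: 3 × 0.679 = 2.037
  c=4: 4 × 0.602 = 2.408
  c=5: 5 × 0.525 = 2.625
  c=6: 6 × 0.448 = 2.688
  c=7: 7 × 0.371 = 2.597
  c=8: 8 × 0.294 = 2.352
  c=9: 9 × 0.217 = 1.953
Maximum at c = 6 (2.688 hatchlings surviving to independence).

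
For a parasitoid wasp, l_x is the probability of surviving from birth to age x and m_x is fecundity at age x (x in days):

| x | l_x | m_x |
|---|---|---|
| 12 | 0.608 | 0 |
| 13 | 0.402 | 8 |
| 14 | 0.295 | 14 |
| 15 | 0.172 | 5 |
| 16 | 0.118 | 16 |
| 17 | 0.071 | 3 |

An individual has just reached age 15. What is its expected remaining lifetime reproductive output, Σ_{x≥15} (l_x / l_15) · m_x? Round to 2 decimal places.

l_15 = 0.172. Conditional survival from age 15 to x is l_x / l_15.
  x=15: (0.172/0.172) × 5 = 5.0000
  x=16: (0.118/0.172) × 16 = 10.9767
  x=17: (0.071/0.172) × 3 = 1.2384
Sum = 5.0000 + 10.9767 + 1.2384 = 17.2151

17.22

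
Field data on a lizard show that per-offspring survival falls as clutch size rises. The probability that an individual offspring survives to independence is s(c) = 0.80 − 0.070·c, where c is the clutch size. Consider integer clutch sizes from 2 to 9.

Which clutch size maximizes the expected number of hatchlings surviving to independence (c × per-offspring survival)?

6

Expected hatchlings surviving to independence = c × s(c):
  c=2: 2 × 0.660 = 1.320
  c=3: 3 × 0.590 = 1.770
  c=4: 4 × 0.520 = 2.080
  c=5: 5 × 0.450 = 2.250
  c=6: 6 × 0.380 = 2.280
  c=7: 7 × 0.310 = 2.170
  c=8: 8 × 0.240 = 1.920
  c=9: 9 × 0.170 = 1.530
Maximum at c = 6 (2.280 hatchlings surviving to independence).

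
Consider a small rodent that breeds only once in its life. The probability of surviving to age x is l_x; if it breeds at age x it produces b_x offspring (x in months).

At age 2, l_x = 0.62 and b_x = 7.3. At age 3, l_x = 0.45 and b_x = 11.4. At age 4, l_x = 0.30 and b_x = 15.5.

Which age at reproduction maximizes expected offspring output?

Expected offspring if breeding at age x = l_x × b_x:
  age 2: 0.62 × 7.3 = 4.526
  age 3: 0.45 × 11.4 = 5.130
  age 4: 0.30 × 15.5 = 4.650
Maximum at age 3 (5.130).

3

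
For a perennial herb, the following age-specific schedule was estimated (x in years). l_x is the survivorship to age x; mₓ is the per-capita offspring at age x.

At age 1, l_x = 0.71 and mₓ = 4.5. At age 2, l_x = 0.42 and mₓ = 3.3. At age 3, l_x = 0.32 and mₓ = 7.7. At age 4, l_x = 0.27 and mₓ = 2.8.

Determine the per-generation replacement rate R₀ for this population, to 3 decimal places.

R₀ = Σ l_x mₓ:
  age 1: 0.71 × 4.5 = 3.1950
  age 2: 0.42 × 3.3 = 1.3860
  age 3: 0.32 × 7.7 = 2.4640
  age 4: 0.27 × 2.8 = 0.7560
R₀ = 3.1950 + 1.3860 + 2.4640 + 0.7560 = 7.8010

7.801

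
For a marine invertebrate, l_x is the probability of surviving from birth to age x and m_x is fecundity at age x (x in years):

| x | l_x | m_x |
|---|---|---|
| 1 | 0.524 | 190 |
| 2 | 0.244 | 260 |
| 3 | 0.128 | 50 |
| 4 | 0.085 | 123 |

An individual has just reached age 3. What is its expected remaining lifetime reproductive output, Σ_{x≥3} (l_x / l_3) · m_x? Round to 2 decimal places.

131.68

l_3 = 0.128. Conditional survival from age 3 to x is l_x / l_3.
  x=3: (0.128/0.128) × 50 = 50.0000
  x=4: (0.085/0.128) × 123 = 81.6797
Sum = 50.0000 + 81.6797 = 131.6797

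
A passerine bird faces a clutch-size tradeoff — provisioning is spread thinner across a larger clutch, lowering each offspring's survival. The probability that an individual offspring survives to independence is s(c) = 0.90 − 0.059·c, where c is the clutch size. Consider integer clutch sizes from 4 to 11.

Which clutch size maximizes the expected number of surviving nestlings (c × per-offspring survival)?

Expected surviving nestlings = c × s(c):
  c=4: 4 × 0.664 = 2.656
  c=5: 5 × 0.605 = 3.025
  c=6: 6 × 0.546 = 3.276
  c=7: 7 × 0.487 = 3.409
  c=8: 8 × 0.428 = 3.424
  c=9: 9 × 0.369 = 3.321
  c=10: 10 × 0.310 = 3.100
  c=11: 11 × 0.251 = 2.761
Maximum at c = 8 (3.424 surviving nestlings).

8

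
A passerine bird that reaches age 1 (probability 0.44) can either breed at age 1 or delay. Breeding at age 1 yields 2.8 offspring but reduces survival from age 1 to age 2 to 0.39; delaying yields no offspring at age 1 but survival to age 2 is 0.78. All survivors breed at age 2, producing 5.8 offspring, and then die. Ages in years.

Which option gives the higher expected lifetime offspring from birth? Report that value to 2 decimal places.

2.23

breed at age 1: R₀ = 0.44 × (2.8 + 0.39 × 5.8) = 0.44 × 5.0620 = 2.2273
delay to age 2: R₀ = 0.44 × (0.78 × 5.8) = 0.44 × 4.5240 = 1.9906
Higher: breed at age 1 (2.2273).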